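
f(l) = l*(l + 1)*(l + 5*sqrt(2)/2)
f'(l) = l*(l + 1) + l*(l + 5*sqrt(2)/2) + (l + 1)*(l + 5*sqrt(2)/2)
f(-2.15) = 3.43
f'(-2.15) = -2.10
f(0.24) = 1.12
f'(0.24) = 5.89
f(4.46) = 194.70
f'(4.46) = 103.67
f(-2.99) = 3.25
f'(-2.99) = 3.23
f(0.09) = 0.36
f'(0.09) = 4.38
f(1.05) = 9.87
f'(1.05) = 16.37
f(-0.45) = -0.76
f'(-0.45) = 0.06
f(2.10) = 36.69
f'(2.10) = 35.81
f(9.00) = 1128.20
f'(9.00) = 328.18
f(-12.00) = -1117.31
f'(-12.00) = 326.68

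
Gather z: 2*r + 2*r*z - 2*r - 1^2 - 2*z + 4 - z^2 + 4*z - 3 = -z^2 + z*(2*r + 2)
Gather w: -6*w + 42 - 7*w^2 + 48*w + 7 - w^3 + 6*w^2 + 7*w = -w^3 - w^2 + 49*w + 49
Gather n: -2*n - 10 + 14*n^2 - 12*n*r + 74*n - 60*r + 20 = 14*n^2 + n*(72 - 12*r) - 60*r + 10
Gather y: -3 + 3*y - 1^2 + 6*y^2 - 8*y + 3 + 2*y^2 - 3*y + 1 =8*y^2 - 8*y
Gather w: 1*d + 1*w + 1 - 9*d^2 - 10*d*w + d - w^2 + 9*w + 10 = -9*d^2 + 2*d - w^2 + w*(10 - 10*d) + 11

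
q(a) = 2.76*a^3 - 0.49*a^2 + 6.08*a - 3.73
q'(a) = 8.28*a^2 - 0.98*a + 6.08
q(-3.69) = -171.51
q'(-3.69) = 122.44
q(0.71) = 1.33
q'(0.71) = 9.56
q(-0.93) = -12.03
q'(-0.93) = 14.15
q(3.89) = 174.97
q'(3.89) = 127.56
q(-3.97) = -208.29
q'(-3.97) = 140.47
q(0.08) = -3.25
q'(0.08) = 6.05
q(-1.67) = -28.10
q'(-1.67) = 30.81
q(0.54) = -0.16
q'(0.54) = 7.97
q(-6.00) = -654.01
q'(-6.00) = 310.04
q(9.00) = 2023.34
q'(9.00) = 667.94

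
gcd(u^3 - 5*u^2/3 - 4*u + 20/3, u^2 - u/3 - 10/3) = u - 2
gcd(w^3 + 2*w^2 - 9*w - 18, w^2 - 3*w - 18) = w + 3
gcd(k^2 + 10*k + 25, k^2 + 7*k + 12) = 1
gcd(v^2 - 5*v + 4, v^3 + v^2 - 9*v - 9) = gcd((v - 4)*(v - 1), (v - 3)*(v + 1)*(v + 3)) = 1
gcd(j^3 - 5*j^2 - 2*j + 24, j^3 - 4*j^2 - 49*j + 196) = j - 4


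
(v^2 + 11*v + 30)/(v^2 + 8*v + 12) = (v + 5)/(v + 2)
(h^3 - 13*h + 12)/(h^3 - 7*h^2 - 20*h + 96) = (h - 1)/(h - 8)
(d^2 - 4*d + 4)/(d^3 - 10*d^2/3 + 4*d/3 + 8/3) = 3/(3*d + 2)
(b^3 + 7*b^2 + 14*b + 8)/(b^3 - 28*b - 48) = (b + 1)/(b - 6)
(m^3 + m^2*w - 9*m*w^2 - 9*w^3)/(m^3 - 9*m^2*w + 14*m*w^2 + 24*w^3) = (m^2 - 9*w^2)/(m^2 - 10*m*w + 24*w^2)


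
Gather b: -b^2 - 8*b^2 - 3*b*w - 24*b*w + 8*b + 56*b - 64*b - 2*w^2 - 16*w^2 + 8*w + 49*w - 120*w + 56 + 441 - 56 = -9*b^2 - 27*b*w - 18*w^2 - 63*w + 441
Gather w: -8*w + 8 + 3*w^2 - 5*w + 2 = 3*w^2 - 13*w + 10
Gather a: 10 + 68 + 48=126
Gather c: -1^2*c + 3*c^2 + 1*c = 3*c^2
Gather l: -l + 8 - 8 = -l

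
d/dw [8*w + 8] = 8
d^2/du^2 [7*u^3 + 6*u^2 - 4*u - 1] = 42*u + 12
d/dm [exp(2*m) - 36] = 2*exp(2*m)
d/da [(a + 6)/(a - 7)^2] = (-a - 19)/(a - 7)^3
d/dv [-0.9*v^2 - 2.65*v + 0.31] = -1.8*v - 2.65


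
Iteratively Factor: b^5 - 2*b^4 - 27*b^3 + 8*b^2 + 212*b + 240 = (b - 5)*(b^4 + 3*b^3 - 12*b^2 - 52*b - 48) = (b - 5)*(b - 4)*(b^3 + 7*b^2 + 16*b + 12) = (b - 5)*(b - 4)*(b + 2)*(b^2 + 5*b + 6) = (b - 5)*(b - 4)*(b + 2)^2*(b + 3)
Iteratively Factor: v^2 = (v)*(v)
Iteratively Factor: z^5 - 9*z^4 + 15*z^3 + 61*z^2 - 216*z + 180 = (z - 2)*(z^4 - 7*z^3 + z^2 + 63*z - 90) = (z - 2)^2*(z^3 - 5*z^2 - 9*z + 45) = (z - 2)^2*(z + 3)*(z^2 - 8*z + 15) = (z - 5)*(z - 2)^2*(z + 3)*(z - 3)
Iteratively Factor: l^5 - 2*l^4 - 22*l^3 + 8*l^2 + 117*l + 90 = (l + 2)*(l^4 - 4*l^3 - 14*l^2 + 36*l + 45) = (l - 5)*(l + 2)*(l^3 + l^2 - 9*l - 9) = (l - 5)*(l - 3)*(l + 2)*(l^2 + 4*l + 3) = (l - 5)*(l - 3)*(l + 2)*(l + 3)*(l + 1)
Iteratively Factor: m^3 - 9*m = (m + 3)*(m^2 - 3*m) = m*(m + 3)*(m - 3)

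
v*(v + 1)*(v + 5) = v^3 + 6*v^2 + 5*v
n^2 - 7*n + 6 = (n - 6)*(n - 1)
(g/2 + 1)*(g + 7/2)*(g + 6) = g^3/2 + 23*g^2/4 + 20*g + 21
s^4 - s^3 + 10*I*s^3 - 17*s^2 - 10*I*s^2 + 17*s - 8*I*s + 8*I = (s - 1)*(s + I)^2*(s + 8*I)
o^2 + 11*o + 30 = (o + 5)*(o + 6)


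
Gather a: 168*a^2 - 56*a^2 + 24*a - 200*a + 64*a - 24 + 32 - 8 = 112*a^2 - 112*a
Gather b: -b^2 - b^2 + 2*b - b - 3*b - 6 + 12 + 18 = -2*b^2 - 2*b + 24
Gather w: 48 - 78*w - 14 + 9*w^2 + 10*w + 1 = 9*w^2 - 68*w + 35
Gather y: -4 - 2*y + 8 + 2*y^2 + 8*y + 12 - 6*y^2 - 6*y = 16 - 4*y^2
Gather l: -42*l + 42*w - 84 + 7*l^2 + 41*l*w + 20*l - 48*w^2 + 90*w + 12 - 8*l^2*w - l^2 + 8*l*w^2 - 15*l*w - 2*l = l^2*(6 - 8*w) + l*(8*w^2 + 26*w - 24) - 48*w^2 + 132*w - 72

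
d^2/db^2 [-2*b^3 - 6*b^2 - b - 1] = -12*b - 12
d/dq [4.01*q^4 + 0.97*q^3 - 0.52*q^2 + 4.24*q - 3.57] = 16.04*q^3 + 2.91*q^2 - 1.04*q + 4.24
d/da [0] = 0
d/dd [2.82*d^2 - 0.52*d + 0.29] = 5.64*d - 0.52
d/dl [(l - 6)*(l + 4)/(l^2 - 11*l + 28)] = (-9*l^2 + 104*l - 320)/(l^4 - 22*l^3 + 177*l^2 - 616*l + 784)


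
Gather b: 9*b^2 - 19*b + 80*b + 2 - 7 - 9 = 9*b^2 + 61*b - 14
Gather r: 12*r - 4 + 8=12*r + 4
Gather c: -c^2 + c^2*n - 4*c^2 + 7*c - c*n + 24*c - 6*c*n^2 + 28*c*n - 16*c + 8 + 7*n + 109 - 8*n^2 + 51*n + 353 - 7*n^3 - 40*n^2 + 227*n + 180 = c^2*(n - 5) + c*(-6*n^2 + 27*n + 15) - 7*n^3 - 48*n^2 + 285*n + 650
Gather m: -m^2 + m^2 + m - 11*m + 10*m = 0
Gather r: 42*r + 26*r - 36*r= 32*r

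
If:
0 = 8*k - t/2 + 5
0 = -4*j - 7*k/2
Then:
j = 35/64 - 7*t/128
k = t/16 - 5/8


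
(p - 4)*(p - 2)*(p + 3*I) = p^3 - 6*p^2 + 3*I*p^2 + 8*p - 18*I*p + 24*I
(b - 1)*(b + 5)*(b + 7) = b^3 + 11*b^2 + 23*b - 35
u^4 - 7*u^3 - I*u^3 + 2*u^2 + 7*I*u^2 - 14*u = u*(u - 7)*(u - 2*I)*(u + I)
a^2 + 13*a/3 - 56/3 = (a - 8/3)*(a + 7)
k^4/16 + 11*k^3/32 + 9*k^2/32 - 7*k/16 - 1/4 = (k/4 + 1/2)*(k/4 + 1)*(k - 1)*(k + 1/2)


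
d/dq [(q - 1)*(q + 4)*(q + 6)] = 3*q^2 + 18*q + 14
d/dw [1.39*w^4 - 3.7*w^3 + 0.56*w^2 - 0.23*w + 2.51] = 5.56*w^3 - 11.1*w^2 + 1.12*w - 0.23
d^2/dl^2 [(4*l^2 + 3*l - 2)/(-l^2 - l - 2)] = 2*(l^3 + 30*l^2 + 24*l - 12)/(l^6 + 3*l^5 + 9*l^4 + 13*l^3 + 18*l^2 + 12*l + 8)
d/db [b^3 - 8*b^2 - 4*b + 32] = 3*b^2 - 16*b - 4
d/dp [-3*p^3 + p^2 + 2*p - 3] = -9*p^2 + 2*p + 2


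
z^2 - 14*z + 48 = (z - 8)*(z - 6)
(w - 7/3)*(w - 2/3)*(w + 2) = w^3 - w^2 - 40*w/9 + 28/9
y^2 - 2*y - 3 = (y - 3)*(y + 1)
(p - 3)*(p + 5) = p^2 + 2*p - 15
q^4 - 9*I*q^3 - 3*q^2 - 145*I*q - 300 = (q - 5*I)^2*(q - 3*I)*(q + 4*I)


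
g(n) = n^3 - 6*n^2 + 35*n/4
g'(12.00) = 296.75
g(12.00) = 969.00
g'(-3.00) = 71.75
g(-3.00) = -107.25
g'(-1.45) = 32.46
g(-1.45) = -28.35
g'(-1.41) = 31.63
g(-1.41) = -27.07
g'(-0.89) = 21.81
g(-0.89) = -13.25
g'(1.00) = -0.25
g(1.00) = 3.75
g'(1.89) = -3.21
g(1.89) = 1.86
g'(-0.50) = 15.50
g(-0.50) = -6.00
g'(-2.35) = 53.52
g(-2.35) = -66.68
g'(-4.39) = 119.25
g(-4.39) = -238.65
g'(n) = 3*n^2 - 12*n + 35/4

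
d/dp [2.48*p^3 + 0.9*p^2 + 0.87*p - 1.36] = 7.44*p^2 + 1.8*p + 0.87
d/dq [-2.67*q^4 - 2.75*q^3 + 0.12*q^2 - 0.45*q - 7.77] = -10.68*q^3 - 8.25*q^2 + 0.24*q - 0.45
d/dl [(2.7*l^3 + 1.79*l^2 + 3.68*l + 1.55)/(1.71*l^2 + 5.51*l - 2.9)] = (4.617*l^4 + 29.754*l^3 - 19.9199*l^2 - 15.683*l - 19.2125)/(2.9241*l^4 + 18.8442*l^3 + 20.4421*l^2 - 31.958*l + 8.41)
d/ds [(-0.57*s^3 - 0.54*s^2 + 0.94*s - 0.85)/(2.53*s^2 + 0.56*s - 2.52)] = (-1.4421*s^4 - 0.6384*s^3 + 1.6286*s^2 + 7.0226*s - 1.8928)/(6.4009*s^4 + 2.8336*s^3 - 12.4376*s^2 - 2.8224*s + 6.3504)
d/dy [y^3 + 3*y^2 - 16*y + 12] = 3*y^2 + 6*y - 16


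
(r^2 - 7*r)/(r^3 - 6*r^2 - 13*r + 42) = r/(r^2 + r - 6)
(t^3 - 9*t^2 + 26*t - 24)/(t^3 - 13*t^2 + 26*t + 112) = (t^3 - 9*t^2 + 26*t - 24)/(t^3 - 13*t^2 + 26*t + 112)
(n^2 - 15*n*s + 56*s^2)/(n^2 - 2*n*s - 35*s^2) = (n - 8*s)/(n + 5*s)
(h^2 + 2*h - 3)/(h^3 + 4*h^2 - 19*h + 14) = (h + 3)/(h^2 + 5*h - 14)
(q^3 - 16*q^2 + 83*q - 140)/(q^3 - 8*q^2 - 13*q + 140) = (q - 4)/(q + 4)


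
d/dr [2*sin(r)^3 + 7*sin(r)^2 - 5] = 2*(3*sin(r) + 7)*sin(r)*cos(r)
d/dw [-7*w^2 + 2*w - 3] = 2 - 14*w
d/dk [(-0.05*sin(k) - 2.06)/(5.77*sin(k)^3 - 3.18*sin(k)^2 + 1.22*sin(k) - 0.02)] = (0.577*sin(k)^3 + 35.4996*sin(k)^2 - 13.1016*sin(k) + 2.5142)*cos(k)/(33.2929*sin(k)^6 - 36.6972*sin(k)^5 + 24.1912*sin(k)^4 - 7.99*sin(k)^3 + 1.6156*sin(k)^2 - 0.0488*sin(k) + 0.0004)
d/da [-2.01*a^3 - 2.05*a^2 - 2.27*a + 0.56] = -6.03*a^2 - 4.1*a - 2.27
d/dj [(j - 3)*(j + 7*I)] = 2*j - 3 + 7*I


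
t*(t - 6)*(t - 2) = t^3 - 8*t^2 + 12*t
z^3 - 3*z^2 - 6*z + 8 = (z - 4)*(z - 1)*(z + 2)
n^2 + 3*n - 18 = (n - 3)*(n + 6)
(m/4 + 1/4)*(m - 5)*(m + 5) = m^3/4 + m^2/4 - 25*m/4 - 25/4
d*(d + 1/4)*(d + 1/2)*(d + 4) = d^4 + 19*d^3/4 + 25*d^2/8 + d/2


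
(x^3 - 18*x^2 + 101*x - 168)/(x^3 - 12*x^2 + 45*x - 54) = (x^2 - 15*x + 56)/(x^2 - 9*x + 18)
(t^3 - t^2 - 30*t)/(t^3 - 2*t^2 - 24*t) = (t + 5)/(t + 4)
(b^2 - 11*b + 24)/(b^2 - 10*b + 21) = (b - 8)/(b - 7)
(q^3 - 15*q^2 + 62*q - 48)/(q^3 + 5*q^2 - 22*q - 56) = (q^3 - 15*q^2 + 62*q - 48)/(q^3 + 5*q^2 - 22*q - 56)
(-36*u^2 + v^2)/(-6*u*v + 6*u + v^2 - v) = (6*u + v)/(v - 1)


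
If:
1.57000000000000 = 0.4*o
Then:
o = 3.92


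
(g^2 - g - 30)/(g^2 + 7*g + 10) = (g - 6)/(g + 2)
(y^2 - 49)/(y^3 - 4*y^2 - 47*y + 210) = (y - 7)/(y^2 - 11*y + 30)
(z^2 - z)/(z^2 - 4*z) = (z - 1)/(z - 4)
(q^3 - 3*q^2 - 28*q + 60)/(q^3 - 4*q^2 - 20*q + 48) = (q + 5)/(q + 4)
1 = 1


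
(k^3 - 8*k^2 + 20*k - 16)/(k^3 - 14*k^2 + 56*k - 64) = (k - 2)/(k - 8)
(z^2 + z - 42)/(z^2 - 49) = (z - 6)/(z - 7)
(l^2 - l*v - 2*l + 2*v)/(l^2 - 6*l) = (l^2 - l*v - 2*l + 2*v)/(l*(l - 6))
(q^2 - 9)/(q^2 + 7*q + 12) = (q - 3)/(q + 4)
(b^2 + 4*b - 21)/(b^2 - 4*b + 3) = (b + 7)/(b - 1)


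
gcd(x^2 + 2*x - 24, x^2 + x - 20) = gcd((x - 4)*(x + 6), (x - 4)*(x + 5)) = x - 4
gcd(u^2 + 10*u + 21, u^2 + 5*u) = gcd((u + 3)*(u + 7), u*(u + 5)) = 1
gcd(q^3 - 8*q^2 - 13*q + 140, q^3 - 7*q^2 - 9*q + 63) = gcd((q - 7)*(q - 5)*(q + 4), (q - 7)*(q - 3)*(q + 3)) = q - 7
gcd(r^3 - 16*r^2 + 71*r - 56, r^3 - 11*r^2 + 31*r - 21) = r^2 - 8*r + 7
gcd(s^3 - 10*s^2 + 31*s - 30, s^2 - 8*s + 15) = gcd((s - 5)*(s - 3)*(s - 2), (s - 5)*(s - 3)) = s^2 - 8*s + 15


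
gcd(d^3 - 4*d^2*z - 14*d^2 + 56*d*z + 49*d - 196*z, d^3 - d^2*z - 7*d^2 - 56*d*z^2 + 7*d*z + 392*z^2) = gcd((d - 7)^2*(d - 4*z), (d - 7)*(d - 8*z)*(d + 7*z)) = d - 7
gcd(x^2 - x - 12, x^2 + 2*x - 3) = x + 3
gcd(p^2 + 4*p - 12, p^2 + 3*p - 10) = p - 2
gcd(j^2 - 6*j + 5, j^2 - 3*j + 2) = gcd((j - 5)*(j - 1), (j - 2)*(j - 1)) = j - 1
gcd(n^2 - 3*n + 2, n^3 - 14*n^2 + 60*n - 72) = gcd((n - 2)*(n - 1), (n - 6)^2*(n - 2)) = n - 2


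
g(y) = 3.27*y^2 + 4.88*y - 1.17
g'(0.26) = 6.58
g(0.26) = 0.32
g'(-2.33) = -10.36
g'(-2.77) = -13.24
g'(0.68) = 9.33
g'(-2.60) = -12.12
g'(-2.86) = -13.82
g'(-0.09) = 4.29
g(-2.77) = 10.40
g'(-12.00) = -73.60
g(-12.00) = 411.15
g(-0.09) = -1.58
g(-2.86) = 11.62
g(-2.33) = 5.21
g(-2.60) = 8.25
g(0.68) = 3.66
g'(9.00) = 63.74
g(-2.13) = 3.27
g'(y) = 6.54*y + 4.88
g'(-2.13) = -9.05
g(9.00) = 307.62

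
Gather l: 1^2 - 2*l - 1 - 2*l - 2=-4*l - 2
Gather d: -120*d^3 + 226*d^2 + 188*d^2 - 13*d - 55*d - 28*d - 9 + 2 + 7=-120*d^3 + 414*d^2 - 96*d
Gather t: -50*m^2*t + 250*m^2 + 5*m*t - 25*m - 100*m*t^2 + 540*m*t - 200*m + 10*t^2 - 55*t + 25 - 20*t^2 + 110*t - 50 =250*m^2 - 225*m + t^2*(-100*m - 10) + t*(-50*m^2 + 545*m + 55) - 25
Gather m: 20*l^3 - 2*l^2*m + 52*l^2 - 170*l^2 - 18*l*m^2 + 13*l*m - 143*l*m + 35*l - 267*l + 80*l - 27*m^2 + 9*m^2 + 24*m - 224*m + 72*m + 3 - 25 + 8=20*l^3 - 118*l^2 - 152*l + m^2*(-18*l - 18) + m*(-2*l^2 - 130*l - 128) - 14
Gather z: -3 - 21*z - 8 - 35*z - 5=-56*z - 16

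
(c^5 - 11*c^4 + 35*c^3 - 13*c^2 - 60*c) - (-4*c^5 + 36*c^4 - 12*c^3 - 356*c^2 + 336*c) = 5*c^5 - 47*c^4 + 47*c^3 + 343*c^2 - 396*c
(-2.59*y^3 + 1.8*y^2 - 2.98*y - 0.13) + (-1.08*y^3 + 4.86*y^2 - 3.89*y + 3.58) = -3.67*y^3 + 6.66*y^2 - 6.87*y + 3.45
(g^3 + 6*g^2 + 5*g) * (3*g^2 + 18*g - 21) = 3*g^5 + 36*g^4 + 102*g^3 - 36*g^2 - 105*g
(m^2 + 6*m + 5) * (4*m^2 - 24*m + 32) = 4*m^4 - 92*m^2 + 72*m + 160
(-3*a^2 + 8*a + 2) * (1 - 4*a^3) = 12*a^5 - 32*a^4 - 8*a^3 - 3*a^2 + 8*a + 2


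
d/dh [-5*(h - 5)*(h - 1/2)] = 55/2 - 10*h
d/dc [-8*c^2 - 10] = -16*c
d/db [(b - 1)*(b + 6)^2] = (b + 6)*(3*b + 4)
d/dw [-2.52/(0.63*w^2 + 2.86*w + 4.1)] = (3.1752*w + 7.2072)/(0.63*w^2 + 2.86*w + 4.1)^2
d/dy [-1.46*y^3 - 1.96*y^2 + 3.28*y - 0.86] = -4.38*y^2 - 3.92*y + 3.28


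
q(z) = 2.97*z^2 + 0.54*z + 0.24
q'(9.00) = 54.00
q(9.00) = 245.67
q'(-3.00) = -17.28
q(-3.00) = 25.35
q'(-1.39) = -7.72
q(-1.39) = 5.23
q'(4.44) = 26.91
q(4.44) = 61.19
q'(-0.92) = -4.92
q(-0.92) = 2.26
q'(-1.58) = -8.85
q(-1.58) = 6.80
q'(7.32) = 44.02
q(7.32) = 163.33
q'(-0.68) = -3.50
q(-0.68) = 1.25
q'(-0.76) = -3.97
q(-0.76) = 1.55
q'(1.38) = 8.74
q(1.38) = 6.64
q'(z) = 5.94*z + 0.54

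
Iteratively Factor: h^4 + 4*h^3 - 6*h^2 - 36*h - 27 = (h + 3)*(h^3 + h^2 - 9*h - 9) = (h - 3)*(h + 3)*(h^2 + 4*h + 3) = (h - 3)*(h + 3)^2*(h + 1)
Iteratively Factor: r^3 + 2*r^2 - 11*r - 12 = (r + 1)*(r^2 + r - 12) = (r + 1)*(r + 4)*(r - 3)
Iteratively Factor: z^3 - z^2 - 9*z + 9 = (z - 1)*(z^2 - 9) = (z - 1)*(z + 3)*(z - 3)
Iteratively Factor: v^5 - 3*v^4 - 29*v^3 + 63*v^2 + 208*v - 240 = (v + 3)*(v^4 - 6*v^3 - 11*v^2 + 96*v - 80) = (v - 5)*(v + 3)*(v^3 - v^2 - 16*v + 16) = (v - 5)*(v + 3)*(v + 4)*(v^2 - 5*v + 4) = (v - 5)*(v - 1)*(v + 3)*(v + 4)*(v - 4)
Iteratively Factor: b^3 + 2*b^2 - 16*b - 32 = (b + 4)*(b^2 - 2*b - 8) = (b - 4)*(b + 4)*(b + 2)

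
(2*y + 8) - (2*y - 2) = 10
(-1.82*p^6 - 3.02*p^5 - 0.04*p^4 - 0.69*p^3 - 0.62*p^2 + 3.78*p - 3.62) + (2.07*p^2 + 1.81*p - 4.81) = -1.82*p^6 - 3.02*p^5 - 0.04*p^4 - 0.69*p^3 + 1.45*p^2 + 5.59*p - 8.43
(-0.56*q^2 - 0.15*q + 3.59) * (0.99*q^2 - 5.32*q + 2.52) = -0.5544*q^4 + 2.8307*q^3 + 2.9409*q^2 - 19.4768*q + 9.0468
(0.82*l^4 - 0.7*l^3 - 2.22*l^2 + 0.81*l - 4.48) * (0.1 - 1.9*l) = -1.558*l^5 + 1.412*l^4 + 4.148*l^3 - 1.761*l^2 + 8.593*l - 0.448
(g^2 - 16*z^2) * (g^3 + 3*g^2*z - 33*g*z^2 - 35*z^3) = g^5 + 3*g^4*z - 49*g^3*z^2 - 83*g^2*z^3 + 528*g*z^4 + 560*z^5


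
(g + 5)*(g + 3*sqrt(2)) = g^2 + 3*sqrt(2)*g + 5*g + 15*sqrt(2)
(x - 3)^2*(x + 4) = x^3 - 2*x^2 - 15*x + 36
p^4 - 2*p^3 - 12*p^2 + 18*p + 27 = (p - 3)^2*(p + 1)*(p + 3)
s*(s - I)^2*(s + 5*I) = s^4 + 3*I*s^3 + 9*s^2 - 5*I*s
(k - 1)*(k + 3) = k^2 + 2*k - 3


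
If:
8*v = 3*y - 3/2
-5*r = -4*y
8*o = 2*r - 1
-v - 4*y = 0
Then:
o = -163/1400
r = 6/175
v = -6/35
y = 3/70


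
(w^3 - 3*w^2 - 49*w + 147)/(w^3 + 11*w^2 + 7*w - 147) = (w - 7)/(w + 7)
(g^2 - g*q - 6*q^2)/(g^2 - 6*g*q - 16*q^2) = (-g + 3*q)/(-g + 8*q)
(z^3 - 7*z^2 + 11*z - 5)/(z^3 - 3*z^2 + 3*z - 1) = (z - 5)/(z - 1)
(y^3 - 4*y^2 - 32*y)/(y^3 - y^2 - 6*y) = (-y^2 + 4*y + 32)/(-y^2 + y + 6)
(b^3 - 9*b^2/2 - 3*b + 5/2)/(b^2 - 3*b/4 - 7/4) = 2*(2*b^2 - 11*b + 5)/(4*b - 7)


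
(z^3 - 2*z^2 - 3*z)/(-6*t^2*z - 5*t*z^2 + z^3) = (-z^2 + 2*z + 3)/(6*t^2 + 5*t*z - z^2)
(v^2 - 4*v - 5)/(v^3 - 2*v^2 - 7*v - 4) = (v - 5)/(v^2 - 3*v - 4)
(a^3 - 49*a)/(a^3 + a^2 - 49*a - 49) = a/(a + 1)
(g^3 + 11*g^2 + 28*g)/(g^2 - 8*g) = (g^2 + 11*g + 28)/(g - 8)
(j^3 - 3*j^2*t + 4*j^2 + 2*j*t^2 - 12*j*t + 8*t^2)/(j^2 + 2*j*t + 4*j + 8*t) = (j^2 - 3*j*t + 2*t^2)/(j + 2*t)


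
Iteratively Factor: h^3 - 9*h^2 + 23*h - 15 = (h - 5)*(h^2 - 4*h + 3) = (h - 5)*(h - 3)*(h - 1)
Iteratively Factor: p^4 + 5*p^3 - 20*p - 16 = (p + 4)*(p^3 + p^2 - 4*p - 4) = (p + 2)*(p + 4)*(p^2 - p - 2) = (p - 2)*(p + 2)*(p + 4)*(p + 1)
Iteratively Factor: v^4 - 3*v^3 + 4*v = (v - 2)*(v^3 - v^2 - 2*v) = v*(v - 2)*(v^2 - v - 2) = v*(v - 2)^2*(v + 1)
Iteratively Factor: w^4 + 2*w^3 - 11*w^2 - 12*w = (w)*(w^3 + 2*w^2 - 11*w - 12) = w*(w + 4)*(w^2 - 2*w - 3) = w*(w + 1)*(w + 4)*(w - 3)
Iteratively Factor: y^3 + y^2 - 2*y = (y)*(y^2 + y - 2) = y*(y + 2)*(y - 1)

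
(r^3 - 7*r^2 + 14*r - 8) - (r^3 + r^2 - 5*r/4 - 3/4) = -8*r^2 + 61*r/4 - 29/4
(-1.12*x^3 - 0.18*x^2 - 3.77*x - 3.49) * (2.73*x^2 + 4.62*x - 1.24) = -3.0576*x^5 - 5.6658*x^4 - 9.7349*x^3 - 26.7219*x^2 - 11.449*x + 4.3276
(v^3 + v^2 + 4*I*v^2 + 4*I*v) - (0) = v^3 + v^2 + 4*I*v^2 + 4*I*v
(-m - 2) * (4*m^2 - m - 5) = -4*m^3 - 7*m^2 + 7*m + 10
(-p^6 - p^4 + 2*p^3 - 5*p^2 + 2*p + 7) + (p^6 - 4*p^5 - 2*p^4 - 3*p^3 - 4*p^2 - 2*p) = -4*p^5 - 3*p^4 - p^3 - 9*p^2 + 7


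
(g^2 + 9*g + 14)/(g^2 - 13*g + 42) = (g^2 + 9*g + 14)/(g^2 - 13*g + 42)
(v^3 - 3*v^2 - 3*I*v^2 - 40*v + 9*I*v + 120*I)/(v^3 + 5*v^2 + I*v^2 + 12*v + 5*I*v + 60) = (v - 8)/(v + 4*I)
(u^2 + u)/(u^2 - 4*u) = (u + 1)/(u - 4)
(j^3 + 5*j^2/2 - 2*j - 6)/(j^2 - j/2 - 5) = (2*j^2 + j - 6)/(2*j - 5)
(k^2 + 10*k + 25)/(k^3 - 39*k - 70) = (k + 5)/(k^2 - 5*k - 14)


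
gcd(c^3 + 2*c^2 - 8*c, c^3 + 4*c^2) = c^2 + 4*c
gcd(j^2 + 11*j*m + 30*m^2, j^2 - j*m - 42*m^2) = j + 6*m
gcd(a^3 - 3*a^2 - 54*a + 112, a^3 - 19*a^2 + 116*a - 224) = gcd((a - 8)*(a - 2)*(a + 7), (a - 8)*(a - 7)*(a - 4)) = a - 8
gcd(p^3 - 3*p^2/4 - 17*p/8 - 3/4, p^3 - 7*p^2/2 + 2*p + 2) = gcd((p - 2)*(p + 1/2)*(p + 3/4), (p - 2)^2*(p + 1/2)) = p^2 - 3*p/2 - 1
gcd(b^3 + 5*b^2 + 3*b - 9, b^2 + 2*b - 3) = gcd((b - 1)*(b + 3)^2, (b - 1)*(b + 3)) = b^2 + 2*b - 3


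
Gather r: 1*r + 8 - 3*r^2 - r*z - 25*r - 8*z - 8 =-3*r^2 + r*(-z - 24) - 8*z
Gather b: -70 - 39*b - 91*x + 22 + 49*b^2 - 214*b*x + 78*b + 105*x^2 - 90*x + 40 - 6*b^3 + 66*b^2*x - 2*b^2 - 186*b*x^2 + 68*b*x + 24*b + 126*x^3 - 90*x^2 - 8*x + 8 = -6*b^3 + b^2*(66*x + 47) + b*(-186*x^2 - 146*x + 63) + 126*x^3 + 15*x^2 - 189*x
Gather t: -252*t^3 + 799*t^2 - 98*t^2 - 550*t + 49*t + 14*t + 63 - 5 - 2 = -252*t^3 + 701*t^2 - 487*t + 56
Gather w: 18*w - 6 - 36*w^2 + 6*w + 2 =-36*w^2 + 24*w - 4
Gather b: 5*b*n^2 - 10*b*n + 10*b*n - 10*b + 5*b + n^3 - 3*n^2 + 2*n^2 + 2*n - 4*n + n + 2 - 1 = b*(5*n^2 - 5) + n^3 - n^2 - n + 1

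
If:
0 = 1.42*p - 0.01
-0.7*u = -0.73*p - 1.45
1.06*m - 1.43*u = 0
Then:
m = 2.80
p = 0.01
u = 2.08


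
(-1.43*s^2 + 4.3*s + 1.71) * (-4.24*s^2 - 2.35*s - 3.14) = 6.0632*s^4 - 14.8715*s^3 - 12.8652*s^2 - 17.5205*s - 5.3694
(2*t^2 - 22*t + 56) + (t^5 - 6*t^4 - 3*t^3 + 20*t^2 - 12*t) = t^5 - 6*t^4 - 3*t^3 + 22*t^2 - 34*t + 56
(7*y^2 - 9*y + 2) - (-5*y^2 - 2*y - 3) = 12*y^2 - 7*y + 5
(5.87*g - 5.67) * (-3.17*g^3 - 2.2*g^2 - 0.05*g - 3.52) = -18.6079*g^4 + 5.0599*g^3 + 12.1805*g^2 - 20.3789*g + 19.9584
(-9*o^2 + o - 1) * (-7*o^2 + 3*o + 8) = 63*o^4 - 34*o^3 - 62*o^2 + 5*o - 8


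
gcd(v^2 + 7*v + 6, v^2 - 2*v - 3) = v + 1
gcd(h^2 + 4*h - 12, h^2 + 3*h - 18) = h + 6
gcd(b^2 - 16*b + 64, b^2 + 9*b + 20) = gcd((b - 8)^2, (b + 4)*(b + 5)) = 1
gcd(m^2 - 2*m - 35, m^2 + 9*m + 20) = m + 5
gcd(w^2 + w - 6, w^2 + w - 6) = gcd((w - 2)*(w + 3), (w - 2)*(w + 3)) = w^2 + w - 6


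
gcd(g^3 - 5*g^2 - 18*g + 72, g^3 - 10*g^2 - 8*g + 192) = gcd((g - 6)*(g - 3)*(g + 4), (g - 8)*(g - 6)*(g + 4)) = g^2 - 2*g - 24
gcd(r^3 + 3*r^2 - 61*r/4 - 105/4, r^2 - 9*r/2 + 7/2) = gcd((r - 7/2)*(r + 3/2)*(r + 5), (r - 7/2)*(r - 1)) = r - 7/2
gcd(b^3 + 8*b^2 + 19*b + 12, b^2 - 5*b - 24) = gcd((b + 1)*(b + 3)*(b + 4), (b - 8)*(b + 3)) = b + 3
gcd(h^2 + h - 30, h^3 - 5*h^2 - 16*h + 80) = h - 5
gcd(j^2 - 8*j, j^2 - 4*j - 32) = j - 8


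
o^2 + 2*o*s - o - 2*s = (o - 1)*(o + 2*s)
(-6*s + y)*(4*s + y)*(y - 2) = -24*s^2*y + 48*s^2 - 2*s*y^2 + 4*s*y + y^3 - 2*y^2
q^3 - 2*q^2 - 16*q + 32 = (q - 4)*(q - 2)*(q + 4)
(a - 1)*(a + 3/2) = a^2 + a/2 - 3/2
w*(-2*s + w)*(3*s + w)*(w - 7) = -6*s^2*w^2 + 42*s^2*w + s*w^3 - 7*s*w^2 + w^4 - 7*w^3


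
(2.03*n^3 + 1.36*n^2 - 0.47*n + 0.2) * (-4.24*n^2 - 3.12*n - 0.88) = -8.6072*n^5 - 12.1*n^4 - 4.0368*n^3 - 0.5784*n^2 - 0.2104*n - 0.176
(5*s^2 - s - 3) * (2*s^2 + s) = 10*s^4 + 3*s^3 - 7*s^2 - 3*s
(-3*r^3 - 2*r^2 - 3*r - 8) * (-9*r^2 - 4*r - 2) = 27*r^5 + 30*r^4 + 41*r^3 + 88*r^2 + 38*r + 16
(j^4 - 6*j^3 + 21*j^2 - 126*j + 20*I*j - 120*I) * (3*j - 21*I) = 3*j^5 - 18*j^4 - 21*I*j^4 + 63*j^3 + 126*I*j^3 - 378*j^2 - 381*I*j^2 + 420*j + 2286*I*j - 2520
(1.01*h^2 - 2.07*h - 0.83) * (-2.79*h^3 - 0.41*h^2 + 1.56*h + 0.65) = -2.8179*h^5 + 5.3612*h^4 + 4.74*h^3 - 2.2324*h^2 - 2.6403*h - 0.5395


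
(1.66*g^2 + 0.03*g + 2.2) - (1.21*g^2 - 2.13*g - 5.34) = 0.45*g^2 + 2.16*g + 7.54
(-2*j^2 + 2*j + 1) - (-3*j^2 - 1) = j^2 + 2*j + 2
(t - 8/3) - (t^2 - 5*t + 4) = -t^2 + 6*t - 20/3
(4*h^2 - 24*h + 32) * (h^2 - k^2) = 4*h^4 - 24*h^3 - 4*h^2*k^2 + 32*h^2 + 24*h*k^2 - 32*k^2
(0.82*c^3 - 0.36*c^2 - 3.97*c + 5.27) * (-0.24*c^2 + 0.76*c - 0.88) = -0.1968*c^5 + 0.7096*c^4 - 0.0423999999999999*c^3 - 3.9652*c^2 + 7.4988*c - 4.6376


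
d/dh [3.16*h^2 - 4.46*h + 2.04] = 6.32*h - 4.46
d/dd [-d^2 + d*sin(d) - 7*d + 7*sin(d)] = d*cos(d) - 2*d + sin(d) + 7*cos(d) - 7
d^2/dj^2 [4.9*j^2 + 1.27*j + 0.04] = 9.80000000000000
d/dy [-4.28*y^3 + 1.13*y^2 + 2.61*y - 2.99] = -12.84*y^2 + 2.26*y + 2.61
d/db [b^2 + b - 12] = 2*b + 1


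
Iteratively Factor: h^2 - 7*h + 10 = (h - 2)*(h - 5)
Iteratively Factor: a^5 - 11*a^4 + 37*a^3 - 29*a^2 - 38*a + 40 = (a - 1)*(a^4 - 10*a^3 + 27*a^2 - 2*a - 40) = (a - 2)*(a - 1)*(a^3 - 8*a^2 + 11*a + 20) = (a - 2)*(a - 1)*(a + 1)*(a^2 - 9*a + 20) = (a - 5)*(a - 2)*(a - 1)*(a + 1)*(a - 4)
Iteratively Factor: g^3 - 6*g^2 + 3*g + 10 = (g - 5)*(g^2 - g - 2) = (g - 5)*(g - 2)*(g + 1)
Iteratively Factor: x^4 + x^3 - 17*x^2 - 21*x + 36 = (x - 1)*(x^3 + 2*x^2 - 15*x - 36) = (x - 4)*(x - 1)*(x^2 + 6*x + 9) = (x - 4)*(x - 1)*(x + 3)*(x + 3)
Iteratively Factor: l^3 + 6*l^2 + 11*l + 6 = (l + 3)*(l^2 + 3*l + 2) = (l + 1)*(l + 3)*(l + 2)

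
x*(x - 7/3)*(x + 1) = x^3 - 4*x^2/3 - 7*x/3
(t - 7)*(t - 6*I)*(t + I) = t^3 - 7*t^2 - 5*I*t^2 + 6*t + 35*I*t - 42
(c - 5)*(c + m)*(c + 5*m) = c^3 + 6*c^2*m - 5*c^2 + 5*c*m^2 - 30*c*m - 25*m^2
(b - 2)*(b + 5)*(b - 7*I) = b^3 + 3*b^2 - 7*I*b^2 - 10*b - 21*I*b + 70*I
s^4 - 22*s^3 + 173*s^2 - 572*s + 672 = (s - 8)*(s - 7)*(s - 4)*(s - 3)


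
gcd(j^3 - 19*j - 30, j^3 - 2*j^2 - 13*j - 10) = j^2 - 3*j - 10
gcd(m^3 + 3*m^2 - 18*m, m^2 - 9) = m - 3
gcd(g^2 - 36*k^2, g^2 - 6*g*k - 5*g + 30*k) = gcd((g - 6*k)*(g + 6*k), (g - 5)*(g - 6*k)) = g - 6*k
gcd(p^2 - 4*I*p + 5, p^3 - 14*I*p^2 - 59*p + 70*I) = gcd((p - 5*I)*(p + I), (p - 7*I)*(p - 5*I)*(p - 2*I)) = p - 5*I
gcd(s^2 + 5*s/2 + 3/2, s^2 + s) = s + 1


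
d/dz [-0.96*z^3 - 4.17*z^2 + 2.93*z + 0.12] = -2.88*z^2 - 8.34*z + 2.93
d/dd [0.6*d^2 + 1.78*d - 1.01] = 1.2*d + 1.78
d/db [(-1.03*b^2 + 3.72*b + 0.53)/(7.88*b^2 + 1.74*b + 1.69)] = (-31.1058*b^2 - 11.8342*b + 5.3646)/(62.0944*b^4 + 27.4224*b^3 + 29.662*b^2 + 5.8812*b + 2.8561)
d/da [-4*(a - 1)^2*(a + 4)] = -12*a^2 - 16*a + 28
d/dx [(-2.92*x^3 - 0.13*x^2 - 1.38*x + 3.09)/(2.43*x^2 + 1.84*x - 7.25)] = (-7.0956*x^4 - 10.7456*x^3 + 66.6242*x^2 - 13.1324*x + 4.3194)/(5.9049*x^4 + 8.9424*x^3 - 31.8494*x^2 - 26.68*x + 52.5625)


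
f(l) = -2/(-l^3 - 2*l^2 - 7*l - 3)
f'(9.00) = 0.00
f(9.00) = 0.00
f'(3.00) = -0.02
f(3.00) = 0.03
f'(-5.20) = -0.01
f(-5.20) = -0.02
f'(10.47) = -0.00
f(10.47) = 0.00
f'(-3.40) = -0.04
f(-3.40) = -0.05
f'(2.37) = -0.03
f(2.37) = 0.05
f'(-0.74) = -5.12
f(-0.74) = -1.34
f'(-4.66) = -0.01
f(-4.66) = -0.02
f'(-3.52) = -0.04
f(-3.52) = -0.05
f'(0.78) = -0.23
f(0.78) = 0.20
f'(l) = -2*(3*l^2 + 4*l + 7)/(-l^3 - 2*l^2 - 7*l - 3)^2 = 2*(-3*l^2 - 4*l - 7)/(l^3 + 2*l^2 + 7*l + 3)^2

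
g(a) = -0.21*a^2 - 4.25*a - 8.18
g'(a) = -0.42*a - 4.25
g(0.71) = -11.30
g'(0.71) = -4.55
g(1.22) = -13.68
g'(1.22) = -4.76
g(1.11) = -13.16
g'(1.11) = -4.72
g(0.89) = -12.13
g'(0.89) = -4.62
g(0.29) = -9.43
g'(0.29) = -4.37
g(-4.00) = 5.46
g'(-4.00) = -2.57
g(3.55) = -25.91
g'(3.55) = -5.74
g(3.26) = -24.27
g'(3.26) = -5.62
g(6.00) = -41.24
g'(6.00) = -6.77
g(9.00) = -63.44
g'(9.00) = -8.03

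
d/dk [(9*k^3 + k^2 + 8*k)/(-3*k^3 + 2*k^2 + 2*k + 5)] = (21*k^4 + 84*k^3 + 121*k^2 + 10*k + 40)/(9*k^6 - 12*k^5 - 8*k^4 - 22*k^3 + 24*k^2 + 20*k + 25)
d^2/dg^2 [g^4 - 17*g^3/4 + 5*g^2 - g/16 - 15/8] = 12*g^2 - 51*g/2 + 10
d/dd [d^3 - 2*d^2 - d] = 3*d^2 - 4*d - 1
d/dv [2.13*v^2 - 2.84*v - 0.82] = 4.26*v - 2.84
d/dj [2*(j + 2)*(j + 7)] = 4*j + 18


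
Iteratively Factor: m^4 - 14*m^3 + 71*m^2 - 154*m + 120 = (m - 3)*(m^3 - 11*m^2 + 38*m - 40) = (m - 4)*(m - 3)*(m^2 - 7*m + 10) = (m - 5)*(m - 4)*(m - 3)*(m - 2)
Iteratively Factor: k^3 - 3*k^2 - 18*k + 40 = (k + 4)*(k^2 - 7*k + 10) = (k - 2)*(k + 4)*(k - 5)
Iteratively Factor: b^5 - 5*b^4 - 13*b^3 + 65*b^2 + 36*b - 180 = (b + 2)*(b^4 - 7*b^3 + b^2 + 63*b - 90) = (b - 3)*(b + 2)*(b^3 - 4*b^2 - 11*b + 30) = (b - 3)*(b - 2)*(b + 2)*(b^2 - 2*b - 15) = (b - 5)*(b - 3)*(b - 2)*(b + 2)*(b + 3)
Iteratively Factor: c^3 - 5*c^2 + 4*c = (c - 1)*(c^2 - 4*c) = (c - 4)*(c - 1)*(c)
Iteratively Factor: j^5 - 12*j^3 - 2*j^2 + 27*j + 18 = (j - 3)*(j^4 + 3*j^3 - 3*j^2 - 11*j - 6) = (j - 3)*(j - 2)*(j^3 + 5*j^2 + 7*j + 3) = (j - 3)*(j - 2)*(j + 3)*(j^2 + 2*j + 1) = (j - 3)*(j - 2)*(j + 1)*(j + 3)*(j + 1)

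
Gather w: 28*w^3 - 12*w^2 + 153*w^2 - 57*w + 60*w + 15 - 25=28*w^3 + 141*w^2 + 3*w - 10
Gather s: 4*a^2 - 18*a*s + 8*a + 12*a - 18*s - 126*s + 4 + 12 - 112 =4*a^2 + 20*a + s*(-18*a - 144) - 96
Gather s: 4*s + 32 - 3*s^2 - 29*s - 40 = -3*s^2 - 25*s - 8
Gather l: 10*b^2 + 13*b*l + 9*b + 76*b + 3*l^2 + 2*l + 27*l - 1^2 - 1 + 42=10*b^2 + 85*b + 3*l^2 + l*(13*b + 29) + 40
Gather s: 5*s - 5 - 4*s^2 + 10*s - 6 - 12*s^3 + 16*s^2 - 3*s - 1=-12*s^3 + 12*s^2 + 12*s - 12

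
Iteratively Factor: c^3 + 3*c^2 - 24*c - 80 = (c + 4)*(c^2 - c - 20) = (c - 5)*(c + 4)*(c + 4)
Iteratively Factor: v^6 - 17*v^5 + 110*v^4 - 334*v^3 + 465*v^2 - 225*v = (v - 5)*(v^5 - 12*v^4 + 50*v^3 - 84*v^2 + 45*v) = (v - 5)^2*(v^4 - 7*v^3 + 15*v^2 - 9*v) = (v - 5)^2*(v - 3)*(v^3 - 4*v^2 + 3*v) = v*(v - 5)^2*(v - 3)*(v^2 - 4*v + 3) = v*(v - 5)^2*(v - 3)^2*(v - 1)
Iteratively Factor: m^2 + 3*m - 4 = (m + 4)*(m - 1)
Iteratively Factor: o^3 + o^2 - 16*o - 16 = (o + 4)*(o^2 - 3*o - 4) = (o - 4)*(o + 4)*(o + 1)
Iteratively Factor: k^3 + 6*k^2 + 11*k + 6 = (k + 2)*(k^2 + 4*k + 3) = (k + 1)*(k + 2)*(k + 3)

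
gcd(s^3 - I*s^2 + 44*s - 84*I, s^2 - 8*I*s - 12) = s^2 - 8*I*s - 12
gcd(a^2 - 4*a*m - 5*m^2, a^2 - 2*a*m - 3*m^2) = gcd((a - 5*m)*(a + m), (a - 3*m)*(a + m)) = a + m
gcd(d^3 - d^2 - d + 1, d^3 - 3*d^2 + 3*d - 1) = d^2 - 2*d + 1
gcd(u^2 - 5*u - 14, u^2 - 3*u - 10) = u + 2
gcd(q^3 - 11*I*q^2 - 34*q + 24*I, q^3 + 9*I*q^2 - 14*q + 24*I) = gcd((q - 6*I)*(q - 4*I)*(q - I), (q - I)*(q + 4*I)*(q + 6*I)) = q - I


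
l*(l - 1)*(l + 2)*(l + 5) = l^4 + 6*l^3 + 3*l^2 - 10*l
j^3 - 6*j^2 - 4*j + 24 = (j - 6)*(j - 2)*(j + 2)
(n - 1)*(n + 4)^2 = n^3 + 7*n^2 + 8*n - 16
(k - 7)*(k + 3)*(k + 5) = k^3 + k^2 - 41*k - 105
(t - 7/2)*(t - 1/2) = t^2 - 4*t + 7/4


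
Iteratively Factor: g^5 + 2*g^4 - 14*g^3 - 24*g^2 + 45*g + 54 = (g + 1)*(g^4 + g^3 - 15*g^2 - 9*g + 54) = (g - 3)*(g + 1)*(g^3 + 4*g^2 - 3*g - 18) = (g - 3)*(g - 2)*(g + 1)*(g^2 + 6*g + 9) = (g - 3)*(g - 2)*(g + 1)*(g + 3)*(g + 3)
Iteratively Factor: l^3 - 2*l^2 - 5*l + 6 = (l - 3)*(l^2 + l - 2) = (l - 3)*(l + 2)*(l - 1)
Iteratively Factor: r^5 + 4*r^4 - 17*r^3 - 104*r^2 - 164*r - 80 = (r - 5)*(r^4 + 9*r^3 + 28*r^2 + 36*r + 16) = (r - 5)*(r + 1)*(r^3 + 8*r^2 + 20*r + 16) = (r - 5)*(r + 1)*(r + 2)*(r^2 + 6*r + 8) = (r - 5)*(r + 1)*(r + 2)*(r + 4)*(r + 2)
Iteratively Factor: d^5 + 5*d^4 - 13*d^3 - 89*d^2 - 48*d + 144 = (d + 3)*(d^4 + 2*d^3 - 19*d^2 - 32*d + 48) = (d + 3)^2*(d^3 - d^2 - 16*d + 16) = (d + 3)^2*(d + 4)*(d^2 - 5*d + 4) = (d - 1)*(d + 3)^2*(d + 4)*(d - 4)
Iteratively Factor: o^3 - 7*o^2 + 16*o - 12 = (o - 3)*(o^2 - 4*o + 4) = (o - 3)*(o - 2)*(o - 2)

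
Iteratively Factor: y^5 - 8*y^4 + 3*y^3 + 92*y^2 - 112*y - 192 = (y - 4)*(y^4 - 4*y^3 - 13*y^2 + 40*y + 48) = (y - 4)^2*(y^3 - 13*y - 12) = (y - 4)^3*(y^2 + 4*y + 3) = (y - 4)^3*(y + 3)*(y + 1)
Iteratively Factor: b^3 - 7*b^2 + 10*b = (b - 5)*(b^2 - 2*b) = (b - 5)*(b - 2)*(b)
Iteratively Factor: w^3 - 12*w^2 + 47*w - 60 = (w - 4)*(w^2 - 8*w + 15) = (w - 4)*(w - 3)*(w - 5)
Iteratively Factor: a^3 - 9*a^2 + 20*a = (a - 4)*(a^2 - 5*a) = (a - 5)*(a - 4)*(a)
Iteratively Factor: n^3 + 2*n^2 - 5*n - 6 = (n - 2)*(n^2 + 4*n + 3) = (n - 2)*(n + 1)*(n + 3)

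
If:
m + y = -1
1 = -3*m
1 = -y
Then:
No Solution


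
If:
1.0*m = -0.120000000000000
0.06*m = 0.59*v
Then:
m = -0.12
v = -0.01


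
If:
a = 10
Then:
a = 10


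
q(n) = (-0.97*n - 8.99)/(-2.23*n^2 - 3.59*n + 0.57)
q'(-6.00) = 0.04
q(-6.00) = 0.05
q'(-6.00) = 0.04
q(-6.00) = 0.05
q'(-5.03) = 0.08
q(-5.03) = 0.11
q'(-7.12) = 0.02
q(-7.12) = 0.02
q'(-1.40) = 12.70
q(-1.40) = -6.23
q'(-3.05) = 0.81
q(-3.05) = 0.65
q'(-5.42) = 0.06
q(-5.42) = 0.08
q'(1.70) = -0.75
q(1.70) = 0.89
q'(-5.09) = 0.08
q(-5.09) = 0.10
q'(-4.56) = 0.12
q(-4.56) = 0.16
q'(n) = (-0.97*n - 8.99)*(4.46*n + 3.59)/(-2.23*n^2 - 3.59*n + 0.57)^2 - 0.97/(-2.23*n^2 - 3.59*n + 0.57)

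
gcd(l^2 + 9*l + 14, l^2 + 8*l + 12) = l + 2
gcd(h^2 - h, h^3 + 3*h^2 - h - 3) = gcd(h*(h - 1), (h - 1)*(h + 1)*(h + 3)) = h - 1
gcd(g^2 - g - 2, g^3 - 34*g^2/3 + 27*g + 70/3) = 1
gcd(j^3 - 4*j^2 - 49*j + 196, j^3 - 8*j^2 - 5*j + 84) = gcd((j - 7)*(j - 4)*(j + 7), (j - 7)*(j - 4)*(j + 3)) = j^2 - 11*j + 28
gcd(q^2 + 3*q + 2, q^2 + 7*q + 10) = q + 2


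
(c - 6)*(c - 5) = c^2 - 11*c + 30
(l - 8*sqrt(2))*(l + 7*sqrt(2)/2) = l^2 - 9*sqrt(2)*l/2 - 56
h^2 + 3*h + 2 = (h + 1)*(h + 2)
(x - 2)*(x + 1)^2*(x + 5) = x^4 + 5*x^3 - 3*x^2 - 17*x - 10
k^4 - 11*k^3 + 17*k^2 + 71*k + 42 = (k - 7)*(k - 6)*(k + 1)^2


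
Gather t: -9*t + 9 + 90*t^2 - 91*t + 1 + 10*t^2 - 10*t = 100*t^2 - 110*t + 10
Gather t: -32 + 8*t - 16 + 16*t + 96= 24*t + 48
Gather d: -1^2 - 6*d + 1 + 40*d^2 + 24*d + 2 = 40*d^2 + 18*d + 2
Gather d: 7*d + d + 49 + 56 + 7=8*d + 112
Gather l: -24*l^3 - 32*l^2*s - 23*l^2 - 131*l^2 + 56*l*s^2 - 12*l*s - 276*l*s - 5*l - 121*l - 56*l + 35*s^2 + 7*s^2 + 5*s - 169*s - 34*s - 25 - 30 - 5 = -24*l^3 + l^2*(-32*s - 154) + l*(56*s^2 - 288*s - 182) + 42*s^2 - 198*s - 60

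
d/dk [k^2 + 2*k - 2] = 2*k + 2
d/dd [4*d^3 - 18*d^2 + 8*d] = 12*d^2 - 36*d + 8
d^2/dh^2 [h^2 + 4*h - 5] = 2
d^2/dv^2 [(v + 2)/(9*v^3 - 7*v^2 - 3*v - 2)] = 2*(-(v + 2)*(-27*v^2 + 14*v + 3)^2 + (-27*v^2 + 14*v - (v + 2)*(27*v - 7) + 3)*(-9*v^3 + 7*v^2 + 3*v + 2))/(-9*v^3 + 7*v^2 + 3*v + 2)^3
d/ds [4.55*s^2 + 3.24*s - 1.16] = 9.1*s + 3.24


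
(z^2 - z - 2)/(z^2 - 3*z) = (z^2 - z - 2)/(z*(z - 3))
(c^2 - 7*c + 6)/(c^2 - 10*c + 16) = (c^2 - 7*c + 6)/(c^2 - 10*c + 16)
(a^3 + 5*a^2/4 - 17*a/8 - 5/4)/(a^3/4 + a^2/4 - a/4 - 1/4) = (4*a^3 + 5*a^2 - 17*a/2 - 5)/(a^3 + a^2 - a - 1)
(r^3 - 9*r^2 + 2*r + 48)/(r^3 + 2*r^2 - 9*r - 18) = (r - 8)/(r + 3)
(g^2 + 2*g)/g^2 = (g + 2)/g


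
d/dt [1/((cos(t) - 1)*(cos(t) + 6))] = (2*cos(t) + 5)*sin(t)/((cos(t) - 1)^2*(cos(t) + 6)^2)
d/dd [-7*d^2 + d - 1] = 1 - 14*d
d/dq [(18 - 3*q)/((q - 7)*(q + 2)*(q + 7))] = 6*(q^3 - 8*q^2 - 12*q + 196)/(q^6 + 4*q^5 - 94*q^4 - 392*q^3 + 2009*q^2 + 9604*q + 9604)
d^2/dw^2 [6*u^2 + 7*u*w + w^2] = 2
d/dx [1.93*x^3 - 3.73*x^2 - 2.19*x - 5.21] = 5.79*x^2 - 7.46*x - 2.19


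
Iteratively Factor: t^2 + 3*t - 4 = (t + 4)*(t - 1)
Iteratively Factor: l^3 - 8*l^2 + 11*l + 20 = (l - 5)*(l^2 - 3*l - 4) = (l - 5)*(l - 4)*(l + 1)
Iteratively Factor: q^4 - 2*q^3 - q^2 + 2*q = (q - 1)*(q^3 - q^2 - 2*q) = (q - 2)*(q - 1)*(q^2 + q) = (q - 2)*(q - 1)*(q + 1)*(q)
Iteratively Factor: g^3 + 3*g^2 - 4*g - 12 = (g - 2)*(g^2 + 5*g + 6) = (g - 2)*(g + 3)*(g + 2)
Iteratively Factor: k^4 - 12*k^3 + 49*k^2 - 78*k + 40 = (k - 4)*(k^3 - 8*k^2 + 17*k - 10) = (k - 5)*(k - 4)*(k^2 - 3*k + 2) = (k - 5)*(k - 4)*(k - 1)*(k - 2)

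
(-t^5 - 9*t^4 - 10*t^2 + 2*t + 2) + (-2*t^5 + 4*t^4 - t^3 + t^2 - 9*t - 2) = -3*t^5 - 5*t^4 - t^3 - 9*t^2 - 7*t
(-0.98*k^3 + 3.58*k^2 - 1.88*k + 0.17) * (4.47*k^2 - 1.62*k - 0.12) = -4.3806*k^5 + 17.5902*k^4 - 14.0856*k^3 + 3.3759*k^2 - 0.0498000000000001*k - 0.0204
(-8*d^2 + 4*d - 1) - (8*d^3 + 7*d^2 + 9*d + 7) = -8*d^3 - 15*d^2 - 5*d - 8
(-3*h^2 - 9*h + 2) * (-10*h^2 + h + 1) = 30*h^4 + 87*h^3 - 32*h^2 - 7*h + 2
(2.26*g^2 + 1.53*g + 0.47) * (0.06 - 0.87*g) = -1.9662*g^3 - 1.1955*g^2 - 0.3171*g + 0.0282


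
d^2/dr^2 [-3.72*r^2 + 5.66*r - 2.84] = -7.44000000000000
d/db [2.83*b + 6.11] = 2.83000000000000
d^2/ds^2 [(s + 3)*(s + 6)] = 2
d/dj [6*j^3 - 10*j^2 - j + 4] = 18*j^2 - 20*j - 1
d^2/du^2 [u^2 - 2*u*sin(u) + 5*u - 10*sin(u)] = 2*u*sin(u) + 10*sin(u) - 4*cos(u) + 2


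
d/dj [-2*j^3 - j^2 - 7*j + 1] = -6*j^2 - 2*j - 7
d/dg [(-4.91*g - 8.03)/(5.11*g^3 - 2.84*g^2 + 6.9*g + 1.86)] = (50.1802*g^3 + 109.1555*g^2 - 45.6104*g + 46.2744)/(26.1121*g^6 - 29.0248*g^5 + 78.5836*g^4 - 20.1828*g^3 + 37.0452*g^2 + 25.668*g + 3.4596)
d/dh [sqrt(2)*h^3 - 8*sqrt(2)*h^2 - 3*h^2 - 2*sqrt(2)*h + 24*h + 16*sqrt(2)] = 3*sqrt(2)*h^2 - 16*sqrt(2)*h - 6*h - 2*sqrt(2) + 24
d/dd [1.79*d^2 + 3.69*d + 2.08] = 3.58*d + 3.69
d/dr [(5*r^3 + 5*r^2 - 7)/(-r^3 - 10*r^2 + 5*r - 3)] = (-45*r^4 + 50*r^3 - 41*r^2 - 170*r + 35)/(r^6 + 20*r^5 + 90*r^4 - 94*r^3 + 85*r^2 - 30*r + 9)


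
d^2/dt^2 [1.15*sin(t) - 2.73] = -1.15*sin(t)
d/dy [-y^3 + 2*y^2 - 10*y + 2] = -3*y^2 + 4*y - 10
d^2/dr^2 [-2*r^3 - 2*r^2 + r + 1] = -12*r - 4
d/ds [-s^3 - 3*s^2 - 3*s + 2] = -3*s^2 - 6*s - 3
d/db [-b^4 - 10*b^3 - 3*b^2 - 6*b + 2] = -4*b^3 - 30*b^2 - 6*b - 6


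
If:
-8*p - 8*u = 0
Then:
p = -u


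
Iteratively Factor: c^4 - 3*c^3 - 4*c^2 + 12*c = (c + 2)*(c^3 - 5*c^2 + 6*c) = c*(c + 2)*(c^2 - 5*c + 6) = c*(c - 3)*(c + 2)*(c - 2)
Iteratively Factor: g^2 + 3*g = (g)*(g + 3)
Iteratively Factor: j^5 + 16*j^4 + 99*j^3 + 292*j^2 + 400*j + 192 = (j + 4)*(j^4 + 12*j^3 + 51*j^2 + 88*j + 48) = (j + 4)^2*(j^3 + 8*j^2 + 19*j + 12) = (j + 3)*(j + 4)^2*(j^2 + 5*j + 4) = (j + 1)*(j + 3)*(j + 4)^2*(j + 4)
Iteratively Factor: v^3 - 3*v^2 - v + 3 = (v - 3)*(v^2 - 1) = (v - 3)*(v + 1)*(v - 1)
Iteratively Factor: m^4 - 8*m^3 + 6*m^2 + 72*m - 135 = (m - 3)*(m^3 - 5*m^2 - 9*m + 45) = (m - 3)^2*(m^2 - 2*m - 15) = (m - 5)*(m - 3)^2*(m + 3)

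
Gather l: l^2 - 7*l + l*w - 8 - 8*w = l^2 + l*(w - 7) - 8*w - 8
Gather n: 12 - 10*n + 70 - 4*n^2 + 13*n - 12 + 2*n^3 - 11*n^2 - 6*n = 2*n^3 - 15*n^2 - 3*n + 70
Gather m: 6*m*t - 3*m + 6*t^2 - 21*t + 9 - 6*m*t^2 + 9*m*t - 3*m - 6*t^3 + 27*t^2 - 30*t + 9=m*(-6*t^2 + 15*t - 6) - 6*t^3 + 33*t^2 - 51*t + 18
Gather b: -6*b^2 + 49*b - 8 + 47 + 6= -6*b^2 + 49*b + 45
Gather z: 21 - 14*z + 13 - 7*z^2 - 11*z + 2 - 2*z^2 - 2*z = -9*z^2 - 27*z + 36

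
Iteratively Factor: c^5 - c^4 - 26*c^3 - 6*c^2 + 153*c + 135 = (c + 3)*(c^4 - 4*c^3 - 14*c^2 + 36*c + 45) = (c - 5)*(c + 3)*(c^3 + c^2 - 9*c - 9) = (c - 5)*(c + 1)*(c + 3)*(c^2 - 9) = (c - 5)*(c - 3)*(c + 1)*(c + 3)*(c + 3)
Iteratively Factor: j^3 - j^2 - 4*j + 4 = (j - 2)*(j^2 + j - 2) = (j - 2)*(j + 2)*(j - 1)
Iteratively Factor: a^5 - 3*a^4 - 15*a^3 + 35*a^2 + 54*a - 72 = (a - 4)*(a^4 + a^3 - 11*a^2 - 9*a + 18) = (a - 4)*(a + 3)*(a^3 - 2*a^2 - 5*a + 6) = (a - 4)*(a - 1)*(a + 3)*(a^2 - a - 6) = (a - 4)*(a - 3)*(a - 1)*(a + 3)*(a + 2)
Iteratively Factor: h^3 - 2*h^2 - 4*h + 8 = (h - 2)*(h^2 - 4) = (h - 2)^2*(h + 2)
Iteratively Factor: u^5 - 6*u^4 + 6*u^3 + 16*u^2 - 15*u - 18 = (u - 2)*(u^4 - 4*u^3 - 2*u^2 + 12*u + 9) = (u - 2)*(u + 1)*(u^3 - 5*u^2 + 3*u + 9) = (u - 3)*(u - 2)*(u + 1)*(u^2 - 2*u - 3) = (u - 3)*(u - 2)*(u + 1)^2*(u - 3)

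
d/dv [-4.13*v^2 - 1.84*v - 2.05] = -8.26*v - 1.84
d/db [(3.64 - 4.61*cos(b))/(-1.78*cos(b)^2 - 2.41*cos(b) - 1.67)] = (8.2058*cos(b)^2 - 12.9584*cos(b) - 16.4711)*sin(b)/(3.1684*cos(b)^4 + 8.5796*cos(b)^3 + 11.7533*cos(b)^2 + 8.0494*cos(b) + 2.7889)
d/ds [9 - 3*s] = -3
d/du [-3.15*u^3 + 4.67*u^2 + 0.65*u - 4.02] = -9.45*u^2 + 9.34*u + 0.65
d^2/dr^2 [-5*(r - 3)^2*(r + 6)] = -30*r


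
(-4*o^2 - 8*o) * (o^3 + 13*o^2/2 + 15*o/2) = -4*o^5 - 34*o^4 - 82*o^3 - 60*o^2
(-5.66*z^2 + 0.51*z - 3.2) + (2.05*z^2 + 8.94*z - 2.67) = -3.61*z^2 + 9.45*z - 5.87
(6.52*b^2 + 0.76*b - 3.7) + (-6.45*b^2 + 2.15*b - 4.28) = 0.0699999999999994*b^2 + 2.91*b - 7.98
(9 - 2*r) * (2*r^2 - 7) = -4*r^3 + 18*r^2 + 14*r - 63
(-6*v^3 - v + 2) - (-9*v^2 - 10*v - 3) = -6*v^3 + 9*v^2 + 9*v + 5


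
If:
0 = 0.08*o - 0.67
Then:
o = 8.38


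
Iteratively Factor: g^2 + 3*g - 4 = (g - 1)*(g + 4)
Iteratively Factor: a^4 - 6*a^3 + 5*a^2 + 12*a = (a)*(a^3 - 6*a^2 + 5*a + 12) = a*(a + 1)*(a^2 - 7*a + 12) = a*(a - 3)*(a + 1)*(a - 4)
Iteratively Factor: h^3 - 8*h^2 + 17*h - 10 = (h - 1)*(h^2 - 7*h + 10) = (h - 2)*(h - 1)*(h - 5)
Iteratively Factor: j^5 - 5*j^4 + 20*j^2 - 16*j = (j - 1)*(j^4 - 4*j^3 - 4*j^2 + 16*j) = j*(j - 1)*(j^3 - 4*j^2 - 4*j + 16) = j*(j - 1)*(j + 2)*(j^2 - 6*j + 8) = j*(j - 4)*(j - 1)*(j + 2)*(j - 2)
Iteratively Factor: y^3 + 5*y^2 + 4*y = (y)*(y^2 + 5*y + 4) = y*(y + 1)*(y + 4)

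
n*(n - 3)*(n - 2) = n^3 - 5*n^2 + 6*n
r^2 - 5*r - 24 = (r - 8)*(r + 3)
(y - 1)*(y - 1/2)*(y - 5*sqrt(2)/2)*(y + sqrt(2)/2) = y^4 - 2*sqrt(2)*y^3 - 3*y^3/2 - 2*y^2 + 3*sqrt(2)*y^2 - sqrt(2)*y + 15*y/4 - 5/4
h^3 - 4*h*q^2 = h*(h - 2*q)*(h + 2*q)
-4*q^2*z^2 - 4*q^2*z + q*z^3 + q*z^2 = z*(-4*q + z)*(q*z + q)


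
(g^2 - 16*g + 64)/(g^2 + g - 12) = (g^2 - 16*g + 64)/(g^2 + g - 12)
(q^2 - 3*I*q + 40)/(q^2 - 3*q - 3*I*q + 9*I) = (q^2 - 3*I*q + 40)/(q^2 - 3*q - 3*I*q + 9*I)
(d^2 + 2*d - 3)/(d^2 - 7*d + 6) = (d + 3)/(d - 6)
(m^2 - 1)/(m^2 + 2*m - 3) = (m + 1)/(m + 3)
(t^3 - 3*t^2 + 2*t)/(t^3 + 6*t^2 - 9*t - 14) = t*(t - 1)/(t^2 + 8*t + 7)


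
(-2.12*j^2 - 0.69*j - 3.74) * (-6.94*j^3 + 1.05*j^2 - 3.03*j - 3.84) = 14.7128*j^5 + 2.5626*j^4 + 31.6547*j^3 + 6.3045*j^2 + 13.9818*j + 14.3616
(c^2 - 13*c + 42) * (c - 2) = c^3 - 15*c^2 + 68*c - 84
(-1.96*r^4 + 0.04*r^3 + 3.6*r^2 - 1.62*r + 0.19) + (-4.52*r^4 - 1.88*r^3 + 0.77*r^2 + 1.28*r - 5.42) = -6.48*r^4 - 1.84*r^3 + 4.37*r^2 - 0.34*r - 5.23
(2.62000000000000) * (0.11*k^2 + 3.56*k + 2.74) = 0.2882*k^2 + 9.3272*k + 7.1788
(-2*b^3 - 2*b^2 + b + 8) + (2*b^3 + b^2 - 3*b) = -b^2 - 2*b + 8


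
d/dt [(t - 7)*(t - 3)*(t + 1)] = 3*t^2 - 18*t + 11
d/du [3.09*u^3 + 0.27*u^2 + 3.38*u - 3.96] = 9.27*u^2 + 0.54*u + 3.38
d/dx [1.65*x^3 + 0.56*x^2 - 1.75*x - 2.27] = 4.95*x^2 + 1.12*x - 1.75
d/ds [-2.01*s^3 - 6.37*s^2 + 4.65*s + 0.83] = -6.03*s^2 - 12.74*s + 4.65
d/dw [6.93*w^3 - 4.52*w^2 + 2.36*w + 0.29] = 20.79*w^2 - 9.04*w + 2.36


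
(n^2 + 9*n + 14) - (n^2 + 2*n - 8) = 7*n + 22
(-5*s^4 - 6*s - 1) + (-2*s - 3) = -5*s^4 - 8*s - 4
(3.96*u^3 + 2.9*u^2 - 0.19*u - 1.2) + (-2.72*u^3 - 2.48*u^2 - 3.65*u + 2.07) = 1.24*u^3 + 0.42*u^2 - 3.84*u + 0.87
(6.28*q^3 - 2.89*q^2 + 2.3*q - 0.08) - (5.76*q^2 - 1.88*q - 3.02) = 6.28*q^3 - 8.65*q^2 + 4.18*q + 2.94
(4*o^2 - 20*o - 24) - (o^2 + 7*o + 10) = 3*o^2 - 27*o - 34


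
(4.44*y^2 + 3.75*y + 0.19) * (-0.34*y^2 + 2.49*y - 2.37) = -1.5096*y^4 + 9.7806*y^3 - 1.2499*y^2 - 8.4144*y - 0.4503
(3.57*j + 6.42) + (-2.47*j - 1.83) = 1.1*j + 4.59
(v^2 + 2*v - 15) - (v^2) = 2*v - 15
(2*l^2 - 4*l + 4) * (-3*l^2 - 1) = -6*l^4 + 12*l^3 - 14*l^2 + 4*l - 4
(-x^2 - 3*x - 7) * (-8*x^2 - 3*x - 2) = 8*x^4 + 27*x^3 + 67*x^2 + 27*x + 14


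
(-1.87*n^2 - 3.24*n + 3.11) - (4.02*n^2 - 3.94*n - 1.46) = -5.89*n^2 + 0.7*n + 4.57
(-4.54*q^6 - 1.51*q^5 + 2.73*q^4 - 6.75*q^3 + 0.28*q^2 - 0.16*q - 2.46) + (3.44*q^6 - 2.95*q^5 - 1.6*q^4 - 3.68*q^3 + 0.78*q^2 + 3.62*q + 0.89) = -1.1*q^6 - 4.46*q^5 + 1.13*q^4 - 10.43*q^3 + 1.06*q^2 + 3.46*q - 1.57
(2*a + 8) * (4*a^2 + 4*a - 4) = 8*a^3 + 40*a^2 + 24*a - 32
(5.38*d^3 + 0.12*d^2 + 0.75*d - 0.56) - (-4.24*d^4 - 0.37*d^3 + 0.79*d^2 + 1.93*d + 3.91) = 4.24*d^4 + 5.75*d^3 - 0.67*d^2 - 1.18*d - 4.47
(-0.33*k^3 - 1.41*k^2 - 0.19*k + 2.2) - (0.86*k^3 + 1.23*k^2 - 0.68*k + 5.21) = -1.19*k^3 - 2.64*k^2 + 0.49*k - 3.01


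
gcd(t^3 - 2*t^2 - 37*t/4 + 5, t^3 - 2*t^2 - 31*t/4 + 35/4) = t + 5/2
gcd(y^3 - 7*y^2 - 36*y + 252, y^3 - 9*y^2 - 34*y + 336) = y^2 - y - 42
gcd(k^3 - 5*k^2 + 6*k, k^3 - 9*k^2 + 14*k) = k^2 - 2*k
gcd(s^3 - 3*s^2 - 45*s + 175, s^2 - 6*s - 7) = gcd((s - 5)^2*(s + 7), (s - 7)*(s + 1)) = 1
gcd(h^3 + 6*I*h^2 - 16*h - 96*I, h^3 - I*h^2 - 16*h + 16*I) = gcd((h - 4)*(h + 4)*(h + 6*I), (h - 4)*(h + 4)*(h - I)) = h^2 - 16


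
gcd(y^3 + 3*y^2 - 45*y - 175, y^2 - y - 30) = y + 5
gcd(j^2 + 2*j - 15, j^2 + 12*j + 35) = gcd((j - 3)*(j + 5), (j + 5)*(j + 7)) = j + 5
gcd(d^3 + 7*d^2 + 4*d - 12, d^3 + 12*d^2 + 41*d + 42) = d + 2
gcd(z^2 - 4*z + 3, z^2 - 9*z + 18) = z - 3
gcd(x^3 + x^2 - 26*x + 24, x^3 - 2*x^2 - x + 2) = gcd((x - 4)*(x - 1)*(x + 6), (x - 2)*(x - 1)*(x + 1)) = x - 1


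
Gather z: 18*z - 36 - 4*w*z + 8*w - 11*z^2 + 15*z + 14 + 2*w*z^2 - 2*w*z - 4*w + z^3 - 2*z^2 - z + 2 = 4*w + z^3 + z^2*(2*w - 13) + z*(32 - 6*w) - 20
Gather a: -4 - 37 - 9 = -50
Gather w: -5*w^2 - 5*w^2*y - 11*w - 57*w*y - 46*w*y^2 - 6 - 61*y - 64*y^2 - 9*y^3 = w^2*(-5*y - 5) + w*(-46*y^2 - 57*y - 11) - 9*y^3 - 64*y^2 - 61*y - 6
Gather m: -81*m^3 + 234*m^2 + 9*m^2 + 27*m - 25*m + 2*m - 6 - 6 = -81*m^3 + 243*m^2 + 4*m - 12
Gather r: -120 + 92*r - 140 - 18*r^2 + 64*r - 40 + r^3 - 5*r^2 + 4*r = r^3 - 23*r^2 + 160*r - 300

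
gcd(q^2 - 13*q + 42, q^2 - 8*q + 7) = q - 7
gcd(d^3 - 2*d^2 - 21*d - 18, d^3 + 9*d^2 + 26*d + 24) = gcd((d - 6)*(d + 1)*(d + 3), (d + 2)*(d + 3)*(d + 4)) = d + 3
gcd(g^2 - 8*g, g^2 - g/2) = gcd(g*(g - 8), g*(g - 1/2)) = g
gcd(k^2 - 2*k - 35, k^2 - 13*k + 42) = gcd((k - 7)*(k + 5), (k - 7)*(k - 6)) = k - 7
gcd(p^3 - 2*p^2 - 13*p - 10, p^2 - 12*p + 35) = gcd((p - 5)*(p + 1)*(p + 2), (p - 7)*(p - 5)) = p - 5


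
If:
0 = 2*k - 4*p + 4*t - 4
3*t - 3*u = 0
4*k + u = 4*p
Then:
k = 3*u/2 - 2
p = 7*u/4 - 2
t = u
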